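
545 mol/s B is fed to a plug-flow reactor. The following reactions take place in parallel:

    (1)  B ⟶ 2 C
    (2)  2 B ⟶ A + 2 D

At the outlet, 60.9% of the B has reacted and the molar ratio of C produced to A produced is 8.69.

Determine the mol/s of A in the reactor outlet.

Conversion of B: B consumed = 0.609 × 545 = 331.9 mol/s = 1ξ₁ + 2ξ₂.
Selectivity: 2ξ₁ / (1ξ₂) = 8.69 → ξ₁ = 4.345 ξ₂.
Substitute: (1·4.345 + 2) ξ₂ = 331.9 → ξ₂ = 52.31 mol/s, ξ₁ = 227.3 mol/s.
Outlet amounts (n = n₀ + Σ ν·ξ):
  B: 545 − 1(227.3) − 2(52.31) = 213.1
  C: 0 + 2(227.3) = 454.6
  A: 0 + 1(52.31) = 52.31
  D: 0 + 2(52.31) = 104.6

52.3 mol/s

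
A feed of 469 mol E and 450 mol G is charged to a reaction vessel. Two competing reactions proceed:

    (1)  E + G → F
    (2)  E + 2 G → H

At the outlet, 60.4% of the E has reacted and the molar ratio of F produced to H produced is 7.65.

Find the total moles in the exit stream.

Conversion of E: E consumed = 0.604 × 469 = 283.3 mol = 1ξ₁ + 1ξ₂.
Selectivity: 1ξ₁ / (1ξ₂) = 7.65 → ξ₁ = 7.65 ξ₂.
Substitute: (1·7.65 + 1) ξ₂ = 283.3 → ξ₂ = 32.75 mol, ξ₁ = 250.5 mol.
Outlet amounts (n = n₀ + Σ ν·ξ):
  E: 469 − 1(250.5) − 1(32.75) = 185.7
  G: 450 − 1(250.5) − 2(32.75) = 134
  F: 0 + 1(250.5) = 250.5
  H: 0 + 1(32.75) = 32.75
Total out = 185.7 + 134 + 250.5 + 32.75 = 603 mol.

603 mol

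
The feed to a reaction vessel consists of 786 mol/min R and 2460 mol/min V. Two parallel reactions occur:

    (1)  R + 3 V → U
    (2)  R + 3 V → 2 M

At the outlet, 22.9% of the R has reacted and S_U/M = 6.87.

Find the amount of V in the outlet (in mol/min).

1920 mol/min

Conversion of R: R consumed = 0.229 × 786 = 180 mol/min = 1ξ₁ + 1ξ₂.
Selectivity: 1ξ₁ / (2ξ₂) = 6.87 → ξ₁ = 13.74 ξ₂.
Substitute: (1·13.74 + 1) ξ₂ = 180 → ξ₂ = 12.21 mol/min, ξ₁ = 167.8 mol/min.
Outlet amounts (n = n₀ + Σ ν·ξ):
  R: 786 − 1(167.8) − 1(12.21) = 606
  V: 2460 − 3(167.8) − 3(12.21) = 1920
  U: 0 + 1(167.8) = 167.8
  M: 0 + 2(12.21) = 24.42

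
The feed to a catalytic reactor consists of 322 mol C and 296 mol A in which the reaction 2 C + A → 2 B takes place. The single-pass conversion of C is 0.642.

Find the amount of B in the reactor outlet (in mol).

207 mol

C reacted = 0.642 × 322 = 206.7 mol; ν_C = −2, so ξ = 206.7/2 = 103.4 mol.
Outlet amounts (n = n₀ + ν ξ):
  C: 322 − 2(103.4) = 115.3
  A: 296 − 1(103.4) = 192.6
  B: 0 + 2(103.4) = 206.7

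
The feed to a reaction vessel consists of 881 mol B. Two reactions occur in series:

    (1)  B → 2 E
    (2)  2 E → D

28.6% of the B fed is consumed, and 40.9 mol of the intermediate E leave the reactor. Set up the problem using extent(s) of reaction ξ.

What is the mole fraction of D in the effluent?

0.257

Conversion of B: B consumed = 1ξ₁ = 0.286 × 881 → ξ₁ = 252 mol.
E balance: n_E = 0 + 2ξ₁ − 2ξ₂ = 40.9 → ξ₂ = (2·252 − 40.9)/2 = 231.5 mol.
Outlet amounts (n = n₀ + Σ ν·ξ):
  B: 881 − 1(252) = 629
  E: 0 + 2(252) − 2(231.5) = 40.9
  D: 0 + 1(231.5) = 231.5
Total out = 901.4 mol; y_D = 231.5 / 901.4 = 0.2568.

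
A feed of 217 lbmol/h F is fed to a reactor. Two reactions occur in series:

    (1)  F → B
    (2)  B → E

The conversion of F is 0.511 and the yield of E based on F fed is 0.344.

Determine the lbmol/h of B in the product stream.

36.2 lbmol/h

Conversion of F: F consumed = 1ξ₁ = 0.511 × 217 → ξ₁ = 110.9 lbmol/h.
Yield of E: 1ξ₂ / 217 = 0.344 → ξ₂ = 74.65 lbmol/h.
Outlet amounts (n = n₀ + Σ ν·ξ):
  F: 217 − 1(110.9) = 106.1
  B: 0 + 1(110.9) − 1(74.65) = 36.24
  E: 0 + 1(74.65) = 74.65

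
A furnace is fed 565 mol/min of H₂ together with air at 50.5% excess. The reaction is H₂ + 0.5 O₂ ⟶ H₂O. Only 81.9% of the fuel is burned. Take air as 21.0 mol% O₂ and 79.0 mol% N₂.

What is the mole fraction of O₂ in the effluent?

Stoichiometric O₂ = 0.5 × 565 = 282.5 mol/min; O₂ fed = 282.5 × 1.505 = 425.2 mol/min.
N₂ fed = 425.2 × 79/21 = 1599 mol/min.
Fuel reacted = 0.819 × 565 → ξ = 462.7 mol/min.
Outlet (n = n₀ + ν ξ):
  H₂: 565 − 1(462.7) = 102.3
  O₂: 425.2 − 0.5(462.7) = 193.8
  N₂: 1599 (inert)
  H₂O: 0 + 1(462.7) = 462.7
Total out = 2358 mol/min; y_O₂ = 193.8 / 2358 = 0.08218.

0.0822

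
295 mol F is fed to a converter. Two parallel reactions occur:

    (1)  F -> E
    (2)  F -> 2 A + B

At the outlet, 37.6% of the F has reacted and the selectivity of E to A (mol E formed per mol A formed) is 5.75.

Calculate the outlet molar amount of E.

Conversion of F: F consumed = 0.376 × 295 = 110.9 mol = 1ξ₁ + 1ξ₂.
Selectivity: 1ξ₁ / (2ξ₂) = 5.75 → ξ₁ = 11.5 ξ₂.
Substitute: (1·11.5 + 1) ξ₂ = 110.9 → ξ₂ = 8.874 mol, ξ₁ = 102 mol.
Outlet amounts (n = n₀ + Σ ν·ξ):
  F: 295 − 1(102) − 1(8.874) = 184.1
  E: 0 + 1(102) = 102
  A: 0 + 2(8.874) = 17.75
  B: 0 + 1(8.874) = 8.874

102 mol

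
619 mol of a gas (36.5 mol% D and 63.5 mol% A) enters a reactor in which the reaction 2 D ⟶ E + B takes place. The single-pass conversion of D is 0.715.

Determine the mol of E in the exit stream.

80.8 mol

D reacted = 0.715 × 225.9 = 161.5 mol; ν_D = −2, so ξ = 161.5/2 = 80.77 mol.
Outlet amounts (n = n₀ + ν ξ):
  D: 225.9 − 2(80.77) = 64.39
  E: 0 + 1(80.77) = 80.77
  B: 0 + 1(80.77) = 80.77
  A: 393.1 (inert)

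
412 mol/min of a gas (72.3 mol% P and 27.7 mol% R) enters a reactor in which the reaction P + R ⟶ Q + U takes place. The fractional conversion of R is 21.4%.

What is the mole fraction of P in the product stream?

0.664

R reacted = 0.214 × 114.1 = 24.42 mol/min; ν_R = −1, so ξ = 24.42/1 = 24.42 mol/min.
Outlet amounts (n = n₀ + ν ξ):
  P: 297.9 − 1(24.42) = 273.5
  R: 114.1 − 1(24.42) = 89.7
  Q: 0 + 1(24.42) = 24.42
  U: 0 + 1(24.42) = 24.42
Total out = 412 mol/min; y_P = 273.5 / 412 = 0.6637.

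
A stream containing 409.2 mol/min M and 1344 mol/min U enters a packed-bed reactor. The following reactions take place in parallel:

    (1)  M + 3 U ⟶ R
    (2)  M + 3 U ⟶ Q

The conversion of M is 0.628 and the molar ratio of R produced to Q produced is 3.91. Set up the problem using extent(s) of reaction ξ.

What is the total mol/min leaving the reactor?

Conversion of M: M consumed = 0.628 × 409.2 = 257 mol/min = 1ξ₁ + 1ξ₂.
Selectivity: 1ξ₁ / (1ξ₂) = 3.91 → ξ₁ = 3.91 ξ₂.
Substitute: (1·3.91 + 1) ξ₂ = 257 → ξ₂ = 52.34 mol/min, ξ₁ = 204.6 mol/min.
Outlet amounts (n = n₀ + Σ ν·ξ):
  M: 409.2 − 1(204.6) − 1(52.34) = 152.2
  U: 1344 − 3(204.6) − 3(52.34) = 573.1
  R: 0 + 1(204.6) = 204.6
  Q: 0 + 1(52.34) = 52.34
Total out = 152.2 + 573.1 + 204.6 + 52.34 = 982.3 mol/min.

982 mol/min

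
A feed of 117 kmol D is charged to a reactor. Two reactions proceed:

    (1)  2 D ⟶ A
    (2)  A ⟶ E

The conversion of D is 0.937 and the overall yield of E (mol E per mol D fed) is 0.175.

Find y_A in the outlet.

Conversion of D: D consumed = 2ξ₁ = 0.937 × 117 → ξ₁ = 54.81 kmol.
Yield of E: 1ξ₂ / 117 = 0.175 → ξ₂ = 20.47 kmol.
Outlet amounts (n = n₀ + Σ ν·ξ):
  D: 117 − 2(54.81) = 7.371
  A: 0 + 1(54.81) − 1(20.47) = 34.34
  E: 0 + 1(20.47) = 20.47
Total out = 62.19 kmol; y_A = 34.34 / 62.19 = 0.5522.

0.552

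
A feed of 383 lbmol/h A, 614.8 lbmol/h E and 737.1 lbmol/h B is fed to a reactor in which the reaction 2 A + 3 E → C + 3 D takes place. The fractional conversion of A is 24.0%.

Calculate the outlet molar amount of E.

477 lbmol/h

A reacted = 0.24 × 383 = 91.92 lbmol/h; ν_A = −2, so ξ = 91.92/2 = 45.96 lbmol/h.
Outlet amounts (n = n₀ + ν ξ):
  A: 383 − 2(45.96) = 291.1
  E: 614.8 − 3(45.96) = 476.9
  C: 0 + 1(45.96) = 45.96
  D: 0 + 3(45.96) = 137.9
  B: 737.1 (inert)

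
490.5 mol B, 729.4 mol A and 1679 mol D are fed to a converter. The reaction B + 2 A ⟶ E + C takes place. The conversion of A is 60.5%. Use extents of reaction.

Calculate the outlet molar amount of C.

221 mol

A reacted = 0.605 × 729.4 = 441.3 mol; ν_A = −2, so ξ = 441.3/2 = 220.6 mol.
Outlet amounts (n = n₀ + ν ξ):
  B: 490.5 − 1(220.6) = 269.9
  A: 729.4 − 2(220.6) = 288.1
  E: 0 + 1(220.6) = 220.6
  C: 0 + 1(220.6) = 220.6
  D: 1679 (inert)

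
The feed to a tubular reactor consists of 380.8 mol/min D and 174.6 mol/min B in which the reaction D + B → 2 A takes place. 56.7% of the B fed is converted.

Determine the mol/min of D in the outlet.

282 mol/min

B reacted = 0.567 × 174.6 = 99 mol/min; ν_B = −1, so ξ = 99/1 = 99 mol/min.
Outlet amounts (n = n₀ + ν ξ):
  D: 380.8 − 1(99) = 281.8
  B: 174.6 − 1(99) = 75.6
  A: 0 + 2(99) = 198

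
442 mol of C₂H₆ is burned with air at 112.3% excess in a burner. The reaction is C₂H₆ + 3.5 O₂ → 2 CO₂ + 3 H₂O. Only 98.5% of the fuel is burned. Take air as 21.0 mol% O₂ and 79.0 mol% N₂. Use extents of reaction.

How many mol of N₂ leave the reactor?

12400 mol

Stoichiometric O₂ = 3.5 × 442 = 1547 mol; O₂ fed = 1547 × 2.123 = 3284 mol.
N₂ fed = 3284 × 79/21 = 12360 mol.
Fuel reacted = 0.985 × 442 → ξ = 435.4 mol.
Outlet (n = n₀ + ν ξ):
  C₂H₆: 442 − 1(435.4) = 6.63
  O₂: 3284 − 3.5(435.4) = 1760
  N₂: 12360 (inert)
  CO₂: 0 + 2(435.4) = 870.7
  H₂O: 0 + 3(435.4) = 1306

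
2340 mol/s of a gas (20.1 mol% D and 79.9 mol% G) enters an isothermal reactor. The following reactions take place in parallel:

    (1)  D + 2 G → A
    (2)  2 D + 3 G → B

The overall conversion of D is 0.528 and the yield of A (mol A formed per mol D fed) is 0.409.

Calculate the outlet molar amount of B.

28 mol/s

Yield of A: 1ξ₁ / 470.3 = 0.409 → ξ₁ = 192.4 mol/s.
Conversion of D: 1ξ₁ + 2ξ₂ = 0.528 × 470.3 = 248.3 → ξ₂ = 27.99 mol/s.
Outlet amounts (n = n₀ + Σ ν·ξ):
  D: 470.3 − 1(192.4) − 2(27.99) = 222
  G: 1870 − 2(192.4) − 3(27.99) = 1401
  A: 0 + 1(192.4) = 192.4
  B: 0 + 1(27.99) = 27.99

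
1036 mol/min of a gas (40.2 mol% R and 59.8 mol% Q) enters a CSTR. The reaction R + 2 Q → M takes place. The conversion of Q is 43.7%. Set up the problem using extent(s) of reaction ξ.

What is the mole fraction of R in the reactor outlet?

0.367

Q reacted = 0.437 × 619.5 = 270.7 mol/min; ν_Q = −2, so ξ = 270.7/2 = 135.4 mol/min.
Outlet amounts (n = n₀ + ν ξ):
  R: 416.5 − 1(135.4) = 281.1
  Q: 619.5 − 2(135.4) = 348.8
  M: 0 + 1(135.4) = 135.4
Total out = 765.3 mol/min; y_R = 281.1 / 765.3 = 0.3673.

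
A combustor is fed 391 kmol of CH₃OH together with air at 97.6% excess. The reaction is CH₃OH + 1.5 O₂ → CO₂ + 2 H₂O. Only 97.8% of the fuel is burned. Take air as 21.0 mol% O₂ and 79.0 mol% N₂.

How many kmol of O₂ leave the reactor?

585 kmol

Stoichiometric O₂ = 1.5 × 391 = 586.5 kmol; O₂ fed = 586.5 × 1.976 = 1159 kmol.
N₂ fed = 1159 × 79/21 = 4360 kmol.
Fuel reacted = 0.978 × 391 → ξ = 382.4 kmol.
Outlet (n = n₀ + ν ξ):
  CH₃OH: 391 − 1(382.4) = 8.602
  O₂: 1159 − 1.5(382.4) = 585.3
  N₂: 4360 (inert)
  CO₂: 0 + 1(382.4) = 382.4
  H₂O: 0 + 2(382.4) = 764.8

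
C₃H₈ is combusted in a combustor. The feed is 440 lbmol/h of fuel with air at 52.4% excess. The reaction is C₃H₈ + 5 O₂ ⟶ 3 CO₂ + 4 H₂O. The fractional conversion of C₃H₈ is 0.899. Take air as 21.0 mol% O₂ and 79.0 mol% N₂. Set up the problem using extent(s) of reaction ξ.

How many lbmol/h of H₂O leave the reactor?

1580 lbmol/h

Stoichiometric O₂ = 5 × 440 = 2200 lbmol/h; O₂ fed = 2200 × 1.524 = 3353 lbmol/h.
N₂ fed = 3353 × 79/21 = 12610 lbmol/h.
Fuel reacted = 0.899 × 440 → ξ = 395.6 lbmol/h.
Outlet (n = n₀ + ν ξ):
  C₃H₈: 440 − 1(395.6) = 44.44
  O₂: 3353 − 5(395.6) = 1375
  N₂: 12610 (inert)
  CO₂: 0 + 3(395.6) = 1187
  H₂O: 0 + 4(395.6) = 1582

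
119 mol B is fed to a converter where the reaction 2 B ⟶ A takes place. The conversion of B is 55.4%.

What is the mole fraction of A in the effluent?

B reacted = 0.554 × 119 = 65.93 mol; ν_B = −2, so ξ = 65.93/2 = 32.96 mol.
Outlet amounts (n = n₀ + ν ξ):
  B: 119 − 2(32.96) = 53.07
  A: 0 + 1(32.96) = 32.96
Total out = 86.04 mol; y_A = 32.96 / 86.04 = 0.3831.

0.383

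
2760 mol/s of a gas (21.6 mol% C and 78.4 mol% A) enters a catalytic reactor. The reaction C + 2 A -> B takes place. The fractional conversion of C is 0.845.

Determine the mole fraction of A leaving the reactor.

C reacted = 0.845 × 596.2 = 503.8 mol/s; ν_C = −1, so ξ = 503.8/1 = 503.8 mol/s.
Outlet amounts (n = n₀ + ν ξ):
  C: 596.2 − 1(503.8) = 92.4
  A: 2164 − 2(503.8) = 1156
  B: 0 + 1(503.8) = 503.8
Total out = 1752 mol/s; y_A = 1156 / 1752 = 0.6598.

0.66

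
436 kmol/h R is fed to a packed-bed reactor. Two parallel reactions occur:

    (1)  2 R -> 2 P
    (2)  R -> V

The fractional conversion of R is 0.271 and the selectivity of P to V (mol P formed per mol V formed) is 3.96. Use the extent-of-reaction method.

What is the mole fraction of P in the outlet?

0.216

Conversion of R: R consumed = 0.271 × 436 = 118.2 kmol/h = 2ξ₁ + 1ξ₂.
Selectivity: 2ξ₁ / (1ξ₂) = 3.96 → ξ₁ = 1.98 ξ₂.
Substitute: (2·1.98 + 1) ξ₂ = 118.2 → ξ₂ = 23.82 kmol/h, ξ₁ = 47.17 kmol/h.
Outlet amounts (n = n₀ + Σ ν·ξ):
  R: 436 − 2(47.17) − 1(23.82) = 317.8
  P: 0 + 2(47.17) = 94.33
  V: 0 + 1(23.82) = 23.82
Total out = 436 kmol/h; y_P = 94.33 / 436 = 0.2164.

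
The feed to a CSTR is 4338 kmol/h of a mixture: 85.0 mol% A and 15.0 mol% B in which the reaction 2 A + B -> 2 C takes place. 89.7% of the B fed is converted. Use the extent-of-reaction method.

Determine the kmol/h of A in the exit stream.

B reacted = 0.897 × 650.7 = 583.7 kmol/h; ν_B = −1, so ξ = 583.7/1 = 583.7 kmol/h.
Outlet amounts (n = n₀ + ν ξ):
  A: 3687 − 2(583.7) = 2520
  B: 650.7 − 1(583.7) = 67.02
  C: 0 + 2(583.7) = 1167

2520 kmol/h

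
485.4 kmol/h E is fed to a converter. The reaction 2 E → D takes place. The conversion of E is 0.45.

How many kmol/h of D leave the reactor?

E reacted = 0.45 × 485.4 = 218.4 kmol/h; ν_E = −2, so ξ = 218.4/2 = 109.2 kmol/h.
Outlet amounts (n = n₀ + ν ξ):
  E: 485.4 − 2(109.2) = 267
  D: 0 + 1(109.2) = 109.2

109 kmol/h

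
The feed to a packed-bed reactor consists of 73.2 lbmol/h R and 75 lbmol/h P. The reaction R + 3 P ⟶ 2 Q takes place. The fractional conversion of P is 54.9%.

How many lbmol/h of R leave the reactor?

59.5 lbmol/h

P reacted = 0.549 × 75 = 41.18 lbmol/h; ν_P = −3, so ξ = 41.18/3 = 13.73 lbmol/h.
Outlet amounts (n = n₀ + ν ξ):
  R: 73.2 − 1(13.73) = 59.48
  P: 75 − 3(13.73) = 33.82
  Q: 0 + 2(13.73) = 27.45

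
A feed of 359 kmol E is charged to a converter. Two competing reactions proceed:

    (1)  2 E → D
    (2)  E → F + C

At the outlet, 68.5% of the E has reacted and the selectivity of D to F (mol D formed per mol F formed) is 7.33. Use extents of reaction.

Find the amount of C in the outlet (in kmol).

Conversion of E: E consumed = 0.685 × 359 = 245.9 kmol = 2ξ₁ + 1ξ₂.
Selectivity: 1ξ₁ / (1ξ₂) = 7.33 → ξ₁ = 7.33 ξ₂.
Substitute: (2·7.33 + 1) ξ₂ = 245.9 → ξ₂ = 15.7 kmol, ξ₁ = 115.1 kmol.
Outlet amounts (n = n₀ + Σ ν·ξ):
  E: 359 − 2(115.1) − 1(15.7) = 113.1
  D: 0 + 1(115.1) = 115.1
  F: 0 + 1(15.7) = 15.7
  C: 0 + 1(15.7) = 15.7

15.7 kmol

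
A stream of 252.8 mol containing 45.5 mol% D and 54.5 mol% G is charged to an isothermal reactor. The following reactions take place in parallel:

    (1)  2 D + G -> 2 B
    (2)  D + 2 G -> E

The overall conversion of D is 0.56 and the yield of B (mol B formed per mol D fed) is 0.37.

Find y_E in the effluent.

Yield of B: 2ξ₁ / 115 = 0.37 → ξ₁ = 21.28 mol.
Conversion of D: 2ξ₁ + 1ξ₂ = 0.56 × 115 = 64.41 → ξ₂ = 21.85 mol.
Outlet amounts (n = n₀ + Σ ν·ξ):
  D: 115 − 2(21.28) − 1(21.85) = 50.61
  G: 137.8 − 1(21.28) − 2(21.85) = 72.79
  B: 0 + 2(21.28) = 42.56
  E: 0 + 1(21.85) = 21.85
Total out = 187.8 mol; y_E = 21.85 / 187.8 = 0.1164.

0.116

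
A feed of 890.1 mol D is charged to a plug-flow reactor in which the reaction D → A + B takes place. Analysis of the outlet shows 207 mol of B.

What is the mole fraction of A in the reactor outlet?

0.189

For B: n = n₀ + 1ξ → 207 = 0 + 1ξ, giving ξ = 207 mol.
Outlet amounts (n = n₀ + ν ξ):
  D: 890.1 − 1(207) = 683.1
  A: 0 + 1(207) = 207
  B: 0 + 1(207) = 207
Total out = 1097 mol; y_A = 207 / 1097 = 0.1887.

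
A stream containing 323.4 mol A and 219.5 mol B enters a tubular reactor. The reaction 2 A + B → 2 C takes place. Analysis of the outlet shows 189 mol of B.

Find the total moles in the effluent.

512 mol

For B: n = n₀ − 1ξ → 189 = 219.5 − 1ξ, giving ξ = 30.5 mol.
Outlet amounts (n = n₀ + ν ξ):
  A: 323.4 − 2(30.5) = 262.4
  B: 219.5 − 1(30.5) = 189
  C: 0 + 2(30.5) = 61
Total out = 262.4 + 189 + 61 = 512.4 mol.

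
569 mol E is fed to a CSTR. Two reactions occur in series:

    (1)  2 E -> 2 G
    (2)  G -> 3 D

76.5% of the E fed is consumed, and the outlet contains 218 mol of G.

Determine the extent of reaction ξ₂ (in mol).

Conversion of E: E consumed = 2ξ₁ = 0.765 × 569 → ξ₁ = 217.6 mol.
G balance: n_G = 0 + 2ξ₁ − 1ξ₂ = 218 → ξ₂ = (2·217.6 − 218)/1 = 217.3 mol.
Outlet amounts (n = n₀ + Σ ν·ξ):
  E: 569 − 2(217.6) = 133.7
  G: 0 + 2(217.6) − 1(217.3) = 218
  D: 0 + 3(217.3) = 651.9

ξ₂ = 217 mol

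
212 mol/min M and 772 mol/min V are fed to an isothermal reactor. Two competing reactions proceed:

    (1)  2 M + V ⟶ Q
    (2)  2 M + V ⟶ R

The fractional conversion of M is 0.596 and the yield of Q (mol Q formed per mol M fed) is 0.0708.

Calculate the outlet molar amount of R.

Yield of Q: 1ξ₁ / 212 = 0.0708 → ξ₁ = 15.01 mol/min.
Conversion of M: 2ξ₁ + 2ξ₂ = 0.596 × 212 = 126.4 → ξ₂ = 48.17 mol/min.
Outlet amounts (n = n₀ + Σ ν·ξ):
  M: 212 − 2(15.01) − 2(48.17) = 85.65
  V: 772 − 1(15.01) − 1(48.17) = 708.8
  Q: 0 + 1(15.01) = 15.01
  R: 0 + 1(48.17) = 48.17

48.2 mol/min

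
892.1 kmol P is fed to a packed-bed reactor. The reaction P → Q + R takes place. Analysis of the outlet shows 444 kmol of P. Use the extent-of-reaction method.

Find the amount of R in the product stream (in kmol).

448 kmol

For P: n = n₀ − 1ξ → 444 = 892.1 − 1ξ, giving ξ = 448.1 kmol.
Outlet amounts (n = n₀ + ν ξ):
  P: 892.1 − 1(448.1) = 444
  Q: 0 + 1(448.1) = 448.1
  R: 0 + 1(448.1) = 448.1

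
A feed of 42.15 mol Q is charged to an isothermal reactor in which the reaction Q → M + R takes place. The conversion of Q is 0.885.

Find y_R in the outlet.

Q reacted = 0.885 × 42.15 = 37.3 mol; ν_Q = −1, so ξ = 37.3/1 = 37.3 mol.
Outlet amounts (n = n₀ + ν ξ):
  Q: 42.15 − 1(37.3) = 4.847
  M: 0 + 1(37.3) = 37.3
  R: 0 + 1(37.3) = 37.3
Total out = 79.45 mol; y_R = 37.3 / 79.45 = 0.4695.

0.469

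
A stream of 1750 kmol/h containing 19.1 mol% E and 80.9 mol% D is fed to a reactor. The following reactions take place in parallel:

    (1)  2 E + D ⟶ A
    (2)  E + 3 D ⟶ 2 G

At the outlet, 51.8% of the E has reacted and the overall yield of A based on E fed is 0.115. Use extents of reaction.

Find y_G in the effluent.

0.13

Yield of A: 1ξ₁ / 334.2 = 0.115 → ξ₁ = 38.44 kmol/h.
Conversion of E: 2ξ₁ + 1ξ₂ = 0.518 × 334.2 = 173.1 → ξ₂ = 96.26 kmol/h.
Outlet amounts (n = n₀ + Σ ν·ξ):
  E: 334.2 − 2(38.44) − 1(96.26) = 161.1
  D: 1416 − 1(38.44) − 3(96.26) = 1089
  A: 0 + 1(38.44) = 38.44
  G: 0 + 2(96.26) = 192.5
Total out = 1481 kmol/h; y_G = 192.5 / 1481 = 0.13.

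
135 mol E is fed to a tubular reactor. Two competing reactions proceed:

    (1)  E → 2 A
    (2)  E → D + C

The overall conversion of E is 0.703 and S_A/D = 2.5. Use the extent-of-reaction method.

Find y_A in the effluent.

0.459

Conversion of E: E consumed = 0.703 × 135 = 94.91 mol = 1ξ₁ + 1ξ₂.
Selectivity: 2ξ₁ / (1ξ₂) = 2.5 → ξ₁ = 1.25 ξ₂.
Substitute: (1·1.25 + 1) ξ₂ = 94.91 → ξ₂ = 42.18 mol, ξ₁ = 52.73 mol.
Outlet amounts (n = n₀ + Σ ν·ξ):
  E: 135 − 1(52.73) − 1(42.18) = 40.09
  A: 0 + 2(52.73) = 105.5
  D: 0 + 1(42.18) = 42.18
  C: 0 + 1(42.18) = 42.18
Total out = 229.9 mol; y_A = 105.5 / 229.9 = 0.4587.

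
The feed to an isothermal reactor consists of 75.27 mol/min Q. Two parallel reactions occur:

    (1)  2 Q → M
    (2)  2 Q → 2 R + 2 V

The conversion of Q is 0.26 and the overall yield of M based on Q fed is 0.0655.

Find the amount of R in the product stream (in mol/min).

Yield of M: 1ξ₁ / 75.27 = 0.0655 → ξ₁ = 4.93 mol/min.
Conversion of Q: 2ξ₁ + 2ξ₂ = 0.26 × 75.27 = 19.57 → ξ₂ = 4.855 mol/min.
Outlet amounts (n = n₀ + Σ ν·ξ):
  Q: 75.27 − 2(4.93) − 2(4.855) = 55.7
  M: 0 + 1(4.93) = 4.93
  R: 0 + 2(4.855) = 9.71
  V: 0 + 2(4.855) = 9.71

9.71 mol/min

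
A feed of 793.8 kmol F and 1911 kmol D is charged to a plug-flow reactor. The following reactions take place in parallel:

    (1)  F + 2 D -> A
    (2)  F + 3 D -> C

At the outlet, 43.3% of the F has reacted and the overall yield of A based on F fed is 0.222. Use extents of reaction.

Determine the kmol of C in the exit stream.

167 kmol

Yield of A: 1ξ₁ / 793.8 = 0.222 → ξ₁ = 176.2 kmol.
Conversion of F: 1ξ₁ + 1ξ₂ = 0.433 × 793.8 = 343.7 → ξ₂ = 167.5 kmol.
Outlet amounts (n = n₀ + Σ ν·ξ):
  F: 793.8 − 1(176.2) − 1(167.5) = 450.1
  D: 1911 − 2(176.2) − 3(167.5) = 1056
  A: 0 + 1(176.2) = 176.2
  C: 0 + 1(167.5) = 167.5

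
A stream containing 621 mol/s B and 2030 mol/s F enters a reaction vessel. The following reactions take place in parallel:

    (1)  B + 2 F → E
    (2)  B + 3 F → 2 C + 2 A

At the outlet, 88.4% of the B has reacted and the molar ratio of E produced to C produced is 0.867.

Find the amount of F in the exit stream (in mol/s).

731 mol/s

Conversion of B: B consumed = 0.884 × 621 = 549 mol/s = 1ξ₁ + 1ξ₂.
Selectivity: 1ξ₁ / (2ξ₂) = 0.867 → ξ₁ = 1.734 ξ₂.
Substitute: (1·1.734 + 1) ξ₂ = 549 → ξ₂ = 200.8 mol/s, ξ₁ = 348.2 mol/s.
Outlet amounts (n = n₀ + Σ ν·ξ):
  B: 621 − 1(348.2) − 1(200.8) = 72.04
  F: 2030 − 2(348.2) − 3(200.8) = 731.3
  E: 0 + 1(348.2) = 348.2
  C: 0 + 2(200.8) = 401.6
  A: 0 + 2(200.8) = 401.6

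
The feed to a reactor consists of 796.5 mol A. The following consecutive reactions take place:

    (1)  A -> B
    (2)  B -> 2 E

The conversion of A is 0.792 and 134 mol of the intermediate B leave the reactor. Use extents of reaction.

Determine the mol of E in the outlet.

994 mol

Conversion of A: A consumed = 1ξ₁ = 0.792 × 796.5 → ξ₁ = 630.8 mol.
B balance: n_B = 0 + 1ξ₁ − 1ξ₂ = 134 → ξ₂ = (1·630.8 − 134)/1 = 496.8 mol.
Outlet amounts (n = n₀ + Σ ν·ξ):
  A: 796.5 − 1(630.8) = 165.7
  B: 0 + 1(630.8) − 1(496.8) = 134
  E: 0 + 2(496.8) = 993.7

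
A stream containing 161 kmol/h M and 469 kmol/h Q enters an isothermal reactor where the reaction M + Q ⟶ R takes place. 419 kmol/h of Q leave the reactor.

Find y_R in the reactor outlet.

0.0862

For Q: n = n₀ − 1ξ → 419 = 469 − 1ξ, giving ξ = 50 kmol/h.
Outlet amounts (n = n₀ + ν ξ):
  M: 161 − 1(50) = 111
  Q: 469 − 1(50) = 419
  R: 0 + 1(50) = 50
Total out = 580 kmol/h; y_R = 50 / 580 = 0.08621.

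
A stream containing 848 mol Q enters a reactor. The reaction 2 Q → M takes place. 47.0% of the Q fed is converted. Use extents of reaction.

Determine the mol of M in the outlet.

199 mol

Q reacted = 0.47 × 848 = 398.6 mol; ν_Q = −2, so ξ = 398.6/2 = 199.3 mol.
Outlet amounts (n = n₀ + ν ξ):
  Q: 848 − 2(199.3) = 449.4
  M: 0 + 1(199.3) = 199.3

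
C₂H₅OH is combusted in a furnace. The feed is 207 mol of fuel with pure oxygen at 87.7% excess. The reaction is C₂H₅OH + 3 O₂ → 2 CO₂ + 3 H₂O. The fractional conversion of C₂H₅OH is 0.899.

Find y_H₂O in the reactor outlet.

0.358

Stoichiometric O₂ = 3 × 207 = 621 mol; O₂ fed = 621 × 1.877 = 1166 mol.
Fuel reacted = 0.899 × 207 → ξ = 186.1 mol.
Outlet (n = n₀ + ν ξ):
  C₂H₅OH: 207 − 1(186.1) = 20.91
  O₂: 1166 − 3(186.1) = 607.3
  CO₂: 0 + 2(186.1) = 372.2
  H₂O: 0 + 3(186.1) = 558.3
Total out = 1559 mol; y_H₂O = 558.3 / 1559 = 0.3582.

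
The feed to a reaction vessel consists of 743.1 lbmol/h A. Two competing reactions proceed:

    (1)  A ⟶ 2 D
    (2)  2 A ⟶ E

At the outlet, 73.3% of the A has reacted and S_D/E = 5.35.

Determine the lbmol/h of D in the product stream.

Conversion of A: A consumed = 0.733 × 743.1 = 544.7 lbmol/h = 1ξ₁ + 2ξ₂.
Selectivity: 2ξ₁ / (1ξ₂) = 5.35 → ξ₁ = 2.675 ξ₂.
Substitute: (1·2.675 + 2) ξ₂ = 544.7 → ξ₂ = 116.5 lbmol/h, ξ₁ = 311.7 lbmol/h.
Outlet amounts (n = n₀ + Σ ν·ξ):
  A: 743.1 − 1(311.7) − 2(116.5) = 198.4
  D: 0 + 2(311.7) = 623.3
  E: 0 + 1(116.5) = 116.5

623 lbmol/h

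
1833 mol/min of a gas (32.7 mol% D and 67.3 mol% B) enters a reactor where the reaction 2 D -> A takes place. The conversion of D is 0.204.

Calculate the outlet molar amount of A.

D reacted = 0.204 × 599.4 = 122.3 mol/min; ν_D = −2, so ξ = 122.3/2 = 61.14 mol/min.
Outlet amounts (n = n₀ + ν ξ):
  D: 599.4 − 2(61.14) = 477.1
  A: 0 + 1(61.14) = 61.14
  B: 1234 (inert)

61.1 mol/min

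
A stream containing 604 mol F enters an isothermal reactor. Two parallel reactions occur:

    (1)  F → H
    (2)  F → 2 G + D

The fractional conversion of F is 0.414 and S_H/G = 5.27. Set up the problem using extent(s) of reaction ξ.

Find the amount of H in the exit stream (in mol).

228 mol

Conversion of F: F consumed = 0.414 × 604 = 250.1 mol = 1ξ₁ + 1ξ₂.
Selectivity: 1ξ₁ / (2ξ₂) = 5.27 → ξ₁ = 10.54 ξ₂.
Substitute: (1·10.54 + 1) ξ₂ = 250.1 → ξ₂ = 21.67 mol, ξ₁ = 228.4 mol.
Outlet amounts (n = n₀ + Σ ν·ξ):
  F: 604 − 1(228.4) − 1(21.67) = 353.9
  H: 0 + 1(228.4) = 228.4
  G: 0 + 2(21.67) = 43.34
  D: 0 + 1(21.67) = 21.67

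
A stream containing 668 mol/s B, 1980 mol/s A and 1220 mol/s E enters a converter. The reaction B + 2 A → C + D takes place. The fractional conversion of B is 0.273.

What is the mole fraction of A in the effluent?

0.438

B reacted = 0.273 × 668 = 182.4 mol/s; ν_B = −1, so ξ = 182.4/1 = 182.4 mol/s.
Outlet amounts (n = n₀ + ν ξ):
  B: 668 − 1(182.4) = 485.6
  A: 1980 − 2(182.4) = 1615
  C: 0 + 1(182.4) = 182.4
  D: 0 + 1(182.4) = 182.4
  E: 1220 (inert)
Total out = 3686 mol/s; y_A = 1615 / 3686 = 0.4383.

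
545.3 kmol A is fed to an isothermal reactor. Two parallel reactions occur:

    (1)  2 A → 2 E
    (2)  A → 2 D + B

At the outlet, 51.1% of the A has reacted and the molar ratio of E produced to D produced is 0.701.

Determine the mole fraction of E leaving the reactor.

Conversion of A: A consumed = 0.511 × 545.3 = 278.6 kmol = 2ξ₁ + 1ξ₂.
Selectivity: 2ξ₁ / (2ξ₂) = 0.701 → ξ₁ = 0.701 ξ₂.
Substitute: (2·0.701 + 1) ξ₂ = 278.6 → ξ₂ = 116 kmol, ξ₁ = 81.32 kmol.
Outlet amounts (n = n₀ + Σ ν·ξ):
  A: 545.3 − 2(81.32) − 1(116) = 266.7
  E: 0 + 2(81.32) = 162.6
  D: 0 + 2(116) = 232
  B: 0 + 1(116) = 116
Total out = 777.3 kmol; y_E = 162.6 / 777.3 = 0.2092.

0.209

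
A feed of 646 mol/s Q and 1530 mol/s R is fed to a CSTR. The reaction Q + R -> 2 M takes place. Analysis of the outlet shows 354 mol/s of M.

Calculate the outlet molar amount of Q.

469 mol/s

For M: n = n₀ + 2ξ → 354 = 0 + 2ξ, giving ξ = 177 mol/s.
Outlet amounts (n = n₀ + ν ξ):
  Q: 646 − 1(177) = 469
  R: 1530 − 1(177) = 1353
  M: 0 + 2(177) = 354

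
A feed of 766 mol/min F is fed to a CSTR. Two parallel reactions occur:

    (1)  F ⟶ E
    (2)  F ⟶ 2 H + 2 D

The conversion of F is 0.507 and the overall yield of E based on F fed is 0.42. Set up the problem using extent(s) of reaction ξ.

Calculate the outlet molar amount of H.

Yield of E: 1ξ₁ / 766 = 0.42 → ξ₁ = 321.7 mol/min.
Conversion of F: 1ξ₁ + 1ξ₂ = 0.507 × 766 = 388.4 → ξ₂ = 66.64 mol/min.
Outlet amounts (n = n₀ + Σ ν·ξ):
  F: 766 − 1(321.7) − 1(66.64) = 377.6
  E: 0 + 1(321.7) = 321.7
  H: 0 + 2(66.64) = 133.3
  D: 0 + 2(66.64) = 133.3

133 mol/min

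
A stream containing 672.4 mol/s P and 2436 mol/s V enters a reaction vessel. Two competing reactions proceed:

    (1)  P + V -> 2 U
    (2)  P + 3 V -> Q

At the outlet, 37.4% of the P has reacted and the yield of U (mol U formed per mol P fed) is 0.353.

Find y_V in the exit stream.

0.708

Yield of U: 2ξ₁ / 672.4 = 0.353 → ξ₁ = 118.7 mol/s.
Conversion of P: 1ξ₁ + 1ξ₂ = 0.374 × 672.4 = 251.5 → ξ₂ = 132.8 mol/s.
Outlet amounts (n = n₀ + Σ ν·ξ):
  P: 672.4 − 1(118.7) − 1(132.8) = 420.9
  V: 2436 − 1(118.7) − 3(132.8) = 1919
  U: 0 + 2(118.7) = 237.4
  Q: 0 + 1(132.8) = 132.8
Total out = 2710 mol/s; y_V = 1919 / 2710 = 0.7081.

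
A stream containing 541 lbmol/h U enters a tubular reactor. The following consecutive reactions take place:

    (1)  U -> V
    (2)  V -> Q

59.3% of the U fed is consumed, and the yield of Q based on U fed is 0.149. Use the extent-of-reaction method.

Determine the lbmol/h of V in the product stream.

Conversion of U: U consumed = 1ξ₁ = 0.593 × 541 → ξ₁ = 320.8 lbmol/h.
Yield of Q: 1ξ₂ / 541 = 0.149 → ξ₂ = 80.61 lbmol/h.
Outlet amounts (n = n₀ + Σ ν·ξ):
  U: 541 − 1(320.8) = 220.2
  V: 0 + 1(320.8) − 1(80.61) = 240.2
  Q: 0 + 1(80.61) = 80.61

240 lbmol/h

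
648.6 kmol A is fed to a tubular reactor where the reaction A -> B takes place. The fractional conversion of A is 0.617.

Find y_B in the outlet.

A reacted = 0.617 × 648.6 = 400.2 kmol; ν_A = −1, so ξ = 400.2/1 = 400.2 kmol.
Outlet amounts (n = n₀ + ν ξ):
  A: 648.6 − 1(400.2) = 248.4
  B: 0 + 1(400.2) = 400.2
Total out = 648.6 kmol; y_B = 400.2 / 648.6 = 0.617.

0.617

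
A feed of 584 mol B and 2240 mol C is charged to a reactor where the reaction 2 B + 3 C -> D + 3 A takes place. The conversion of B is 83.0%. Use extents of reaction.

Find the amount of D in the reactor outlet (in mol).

242 mol

B reacted = 0.83 × 584 = 484.7 mol; ν_B = −2, so ξ = 484.7/2 = 242.4 mol.
Outlet amounts (n = n₀ + ν ξ):
  B: 584 − 2(242.4) = 99.28
  C: 2240 − 3(242.4) = 1513
  D: 0 + 1(242.4) = 242.4
  A: 0 + 3(242.4) = 727.1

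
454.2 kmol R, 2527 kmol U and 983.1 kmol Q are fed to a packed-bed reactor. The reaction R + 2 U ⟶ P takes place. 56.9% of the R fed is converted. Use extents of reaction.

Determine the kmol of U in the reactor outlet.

2010 kmol

R reacted = 0.569 × 454.2 = 258.4 kmol; ν_R = −1, so ξ = 258.4/1 = 258.4 kmol.
Outlet amounts (n = n₀ + ν ξ):
  R: 454.2 − 1(258.4) = 195.8
  U: 2527 − 2(258.4) = 2010
  P: 0 + 1(258.4) = 258.4
  Q: 983.1 (inert)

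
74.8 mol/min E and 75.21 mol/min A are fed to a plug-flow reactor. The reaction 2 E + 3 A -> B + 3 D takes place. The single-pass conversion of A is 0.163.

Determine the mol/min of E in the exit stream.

66.6 mol/min

A reacted = 0.163 × 75.21 = 12.26 mol/min; ν_A = −3, so ξ = 12.26/3 = 4.086 mol/min.
Outlet amounts (n = n₀ + ν ξ):
  E: 74.8 − 2(4.086) = 66.63
  A: 75.21 − 3(4.086) = 62.95
  B: 0 + 1(4.086) = 4.086
  D: 0 + 3(4.086) = 12.26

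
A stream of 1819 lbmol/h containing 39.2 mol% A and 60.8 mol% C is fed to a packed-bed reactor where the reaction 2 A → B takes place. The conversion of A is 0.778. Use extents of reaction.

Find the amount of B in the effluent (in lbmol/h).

A reacted = 0.778 × 713 = 554.8 lbmol/h; ν_A = −2, so ξ = 554.8/2 = 277.4 lbmol/h.
Outlet amounts (n = n₀ + ν ξ):
  A: 713 − 2(277.4) = 158.3
  B: 0 + 1(277.4) = 277.4
  C: 1106 (inert)

277 lbmol/h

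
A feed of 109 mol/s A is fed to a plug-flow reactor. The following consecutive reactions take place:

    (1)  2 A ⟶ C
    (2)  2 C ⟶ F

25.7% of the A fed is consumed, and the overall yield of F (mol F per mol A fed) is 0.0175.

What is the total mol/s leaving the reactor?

93.1 mol/s

Conversion of A: A consumed = 2ξ₁ = 0.257 × 109 → ξ₁ = 14.01 mol/s.
Yield of F: 1ξ₂ / 109 = 0.0175 → ξ₂ = 1.908 mol/s.
Outlet amounts (n = n₀ + Σ ν·ξ):
  A: 109 − 2(14.01) = 80.99
  C: 0 + 1(14.01) − 2(1.908) = 10.19
  F: 0 + 1(1.908) = 1.908
Total out = 80.99 + 10.19 + 1.908 = 93.09 mol/s.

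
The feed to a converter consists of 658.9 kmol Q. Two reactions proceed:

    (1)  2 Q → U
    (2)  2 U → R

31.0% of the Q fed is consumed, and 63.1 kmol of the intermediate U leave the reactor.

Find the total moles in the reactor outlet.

537 kmol

Conversion of Q: Q consumed = 2ξ₁ = 0.31 × 658.9 → ξ₁ = 102.1 kmol.
U balance: n_U = 0 + 1ξ₁ − 2ξ₂ = 63.1 → ξ₂ = (1·102.1 − 63.1)/2 = 19.51 kmol.
Outlet amounts (n = n₀ + Σ ν·ξ):
  Q: 658.9 − 2(102.1) = 454.6
  U: 0 + 1(102.1) − 2(19.51) = 63.1
  R: 0 + 1(19.51) = 19.51
Total out = 454.6 + 63.1 + 19.51 = 537.3 kmol.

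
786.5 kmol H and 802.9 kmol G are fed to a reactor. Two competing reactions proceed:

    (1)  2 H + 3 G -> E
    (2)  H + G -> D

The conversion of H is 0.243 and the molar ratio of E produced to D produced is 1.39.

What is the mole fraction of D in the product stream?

Conversion of H: H consumed = 0.243 × 786.5 = 191.1 kmol = 2ξ₁ + 1ξ₂.
Selectivity: 1ξ₁ / (1ξ₂) = 1.39 → ξ₁ = 1.39 ξ₂.
Substitute: (2·1.39 + 1) ξ₂ = 191.1 → ξ₂ = 50.56 kmol, ξ₁ = 70.28 kmol.
Outlet amounts (n = n₀ + Σ ν·ξ):
  H: 786.5 − 2(70.28) − 1(50.56) = 595.4
  G: 802.9 − 3(70.28) − 1(50.56) = 541.5
  E: 0 + 1(70.28) = 70.28
  D: 0 + 1(50.56) = 50.56
Total out = 1258 kmol; y_D = 50.56 / 1258 = 0.0402.

0.0402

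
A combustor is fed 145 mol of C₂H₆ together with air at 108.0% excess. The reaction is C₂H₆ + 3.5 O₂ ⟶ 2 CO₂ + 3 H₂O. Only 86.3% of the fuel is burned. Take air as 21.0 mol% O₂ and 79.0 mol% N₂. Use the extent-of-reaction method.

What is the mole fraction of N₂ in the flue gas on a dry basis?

Stoichiometric O₂ = 3.5 × 145 = 507.5 mol; O₂ fed = 507.5 × 2.080 = 1056 mol.
N₂ fed = 1056 × 79/21 = 3971 mol.
Fuel reacted = 0.863 × 145 → ξ = 125.1 mol.
Outlet (n = n₀ + ν ξ):
  C₂H₆: 145 − 1(125.1) = 19.86
  O₂: 1056 − 3.5(125.1) = 617.6
  N₂: 3971 (inert)
  CO₂: 0 + 2(125.1) = 250.3
  H₂O: 0 + 3(125.1) = 375.4
Dry total = 4859 mol; y_N₂ (dry) = 3971 / 4859 = 0.8173.

0.817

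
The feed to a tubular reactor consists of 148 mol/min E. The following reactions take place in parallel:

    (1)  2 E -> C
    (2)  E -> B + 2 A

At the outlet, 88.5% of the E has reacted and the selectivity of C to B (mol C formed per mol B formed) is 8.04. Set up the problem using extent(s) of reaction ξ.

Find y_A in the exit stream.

Conversion of E: E consumed = 0.885 × 148 = 131 mol/min = 2ξ₁ + 1ξ₂.
Selectivity: 1ξ₁ / (1ξ₂) = 8.04 → ξ₁ = 8.04 ξ₂.
Substitute: (2·8.04 + 1) ξ₂ = 131 → ξ₂ = 7.669 mol/min, ξ₁ = 61.66 mol/min.
Outlet amounts (n = n₀ + Σ ν·ξ):
  E: 148 − 2(61.66) − 1(7.669) = 17.02
  C: 0 + 1(61.66) = 61.66
  B: 0 + 1(7.669) = 7.669
  A: 0 + 2(7.669) = 15.34
Total out = 101.7 mol/min; y_A = 15.34 / 101.7 = 0.1508.

0.151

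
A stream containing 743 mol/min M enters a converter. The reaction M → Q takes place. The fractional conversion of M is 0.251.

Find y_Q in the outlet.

M reacted = 0.251 × 743 = 186.5 mol/min; ν_M = −1, so ξ = 186.5/1 = 186.5 mol/min.
Outlet amounts (n = n₀ + ν ξ):
  M: 743 − 1(186.5) = 556.5
  Q: 0 + 1(186.5) = 186.5
Total out = 743 mol/min; y_Q = 186.5 / 743 = 0.251.

0.251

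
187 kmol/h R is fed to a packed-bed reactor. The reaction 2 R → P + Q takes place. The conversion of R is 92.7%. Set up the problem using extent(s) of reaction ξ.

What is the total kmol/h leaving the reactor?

187 kmol/h

R reacted = 0.927 × 187 = 173.3 kmol/h; ν_R = −2, so ξ = 173.3/2 = 86.67 kmol/h.
Outlet amounts (n = n₀ + ν ξ):
  R: 187 − 2(86.67) = 13.65
  P: 0 + 1(86.67) = 86.67
  Q: 0 + 1(86.67) = 86.67
Total out = 13.65 + 86.67 + 86.67 = 187 kmol/h.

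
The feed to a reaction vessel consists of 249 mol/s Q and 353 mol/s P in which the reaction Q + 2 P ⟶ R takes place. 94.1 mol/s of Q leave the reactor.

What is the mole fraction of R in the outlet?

For Q: n = n₀ − 1ξ → 94.1 = 249 − 1ξ, giving ξ = 154.9 mol/s.
Outlet amounts (n = n₀ + ν ξ):
  Q: 249 − 1(154.9) = 94.1
  P: 353 − 2(154.9) = 43.2
  R: 0 + 1(154.9) = 154.9
Total out = 292.2 mol/s; y_R = 154.9 / 292.2 = 0.5301.

0.53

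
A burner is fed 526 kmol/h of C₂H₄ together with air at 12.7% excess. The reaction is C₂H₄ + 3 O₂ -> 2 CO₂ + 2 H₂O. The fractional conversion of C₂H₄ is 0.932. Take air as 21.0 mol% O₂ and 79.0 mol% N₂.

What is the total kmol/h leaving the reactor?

8990 kmol/h

Stoichiometric O₂ = 3 × 526 = 1578 kmol/h; O₂ fed = 1578 × 1.127 = 1778 kmol/h.
N₂ fed = 1778 × 79/21 = 6690 kmol/h.
Fuel reacted = 0.932 × 526 → ξ = 490.2 kmol/h.
Outlet (n = n₀ + ν ξ):
  C₂H₄: 526 − 1(490.2) = 35.77
  O₂: 1778 − 3(490.2) = 307.7
  N₂: 6690 (inert)
  CO₂: 0 + 2(490.2) = 980.5
  H₂O: 0 + 2(490.2) = 980.5
Total out = 35.77 + 307.7 + 6690 + 980.5 + 980.5 = 8995 kmol/h.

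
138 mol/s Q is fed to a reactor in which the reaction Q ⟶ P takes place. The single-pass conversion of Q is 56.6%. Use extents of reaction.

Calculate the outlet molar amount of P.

78.1 mol/s

Q reacted = 0.566 × 138 = 78.11 mol/s; ν_Q = −1, so ξ = 78.11/1 = 78.11 mol/s.
Outlet amounts (n = n₀ + ν ξ):
  Q: 138 − 1(78.11) = 59.89
  P: 0 + 1(78.11) = 78.11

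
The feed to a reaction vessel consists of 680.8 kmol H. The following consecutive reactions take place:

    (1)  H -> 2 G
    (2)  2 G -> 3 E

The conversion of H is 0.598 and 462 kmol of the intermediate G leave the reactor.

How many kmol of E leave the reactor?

Conversion of H: H consumed = 1ξ₁ = 0.598 × 680.8 → ξ₁ = 407.1 kmol.
G balance: n_G = 0 + 2ξ₁ − 2ξ₂ = 462 → ξ₂ = (2·407.1 − 462)/2 = 176.1 kmol.
Outlet amounts (n = n₀ + Σ ν·ξ):
  H: 680.8 − 1(407.1) = 273.7
  G: 0 + 2(407.1) − 2(176.1) = 462
  E: 0 + 3(176.1) = 528.4

528 kmol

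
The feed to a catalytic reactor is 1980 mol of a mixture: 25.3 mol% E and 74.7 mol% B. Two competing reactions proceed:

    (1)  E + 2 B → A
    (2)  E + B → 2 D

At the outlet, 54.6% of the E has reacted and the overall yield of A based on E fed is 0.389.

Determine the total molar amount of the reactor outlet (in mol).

1590 mol

Yield of A: 1ξ₁ / 500.9 = 0.389 → ξ₁ = 194.9 mol.
Conversion of E: 1ξ₁ + 1ξ₂ = 0.546 × 500.9 = 273.5 → ξ₂ = 78.65 mol.
Outlet amounts (n = n₀ + Σ ν·ξ):
  E: 500.9 − 1(194.9) − 1(78.65) = 227.4
  B: 1479 − 2(194.9) − 1(78.65) = 1011
  A: 0 + 1(194.9) = 194.9
  D: 0 + 2(78.65) = 157.3
Total out = 227.4 + 1011 + 194.9 + 157.3 = 1590 mol.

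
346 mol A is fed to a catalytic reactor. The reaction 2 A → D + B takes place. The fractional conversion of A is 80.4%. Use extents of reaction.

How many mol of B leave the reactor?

139 mol

A reacted = 0.804 × 346 = 278.2 mol; ν_A = −2, so ξ = 278.2/2 = 139.1 mol.
Outlet amounts (n = n₀ + ν ξ):
  A: 346 − 2(139.1) = 67.82
  D: 0 + 1(139.1) = 139.1
  B: 0 + 1(139.1) = 139.1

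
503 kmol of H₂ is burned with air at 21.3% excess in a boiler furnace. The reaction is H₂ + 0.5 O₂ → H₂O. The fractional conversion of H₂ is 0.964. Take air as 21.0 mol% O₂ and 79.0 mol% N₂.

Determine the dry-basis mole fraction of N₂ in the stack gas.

0.934

Stoichiometric O₂ = 0.5 × 503 = 251.5 kmol; O₂ fed = 251.5 × 1.213 = 305.1 kmol.
N₂ fed = 305.1 × 79/21 = 1148 kmol.
Fuel reacted = 0.964 × 503 → ξ = 484.9 kmol.
Outlet (n = n₀ + ν ξ):
  H₂: 503 − 1(484.9) = 18.11
  O₂: 305.1 − 0.5(484.9) = 62.62
  N₂: 1148 (inert)
  H₂O: 0 + 1(484.9) = 484.9
Dry total = 1228 kmol; y_N₂ (dry) = 1148 / 1228 = 0.9343.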